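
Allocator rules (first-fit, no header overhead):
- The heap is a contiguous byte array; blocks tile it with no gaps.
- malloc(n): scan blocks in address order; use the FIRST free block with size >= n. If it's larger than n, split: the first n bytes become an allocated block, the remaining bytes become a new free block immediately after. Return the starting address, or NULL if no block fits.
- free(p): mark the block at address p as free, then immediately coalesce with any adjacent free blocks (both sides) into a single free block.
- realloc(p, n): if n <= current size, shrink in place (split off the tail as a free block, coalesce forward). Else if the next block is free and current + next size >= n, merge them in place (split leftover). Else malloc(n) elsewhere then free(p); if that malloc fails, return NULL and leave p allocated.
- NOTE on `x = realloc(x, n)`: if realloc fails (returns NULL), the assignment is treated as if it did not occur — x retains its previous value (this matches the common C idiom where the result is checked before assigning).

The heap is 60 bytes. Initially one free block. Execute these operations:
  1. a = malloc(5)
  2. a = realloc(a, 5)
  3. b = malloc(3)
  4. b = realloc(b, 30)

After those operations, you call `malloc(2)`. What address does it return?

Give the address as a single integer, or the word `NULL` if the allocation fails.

Op 1: a = malloc(5) -> a = 0; heap: [0-4 ALLOC][5-59 FREE]
Op 2: a = realloc(a, 5) -> a = 0; heap: [0-4 ALLOC][5-59 FREE]
Op 3: b = malloc(3) -> b = 5; heap: [0-4 ALLOC][5-7 ALLOC][8-59 FREE]
Op 4: b = realloc(b, 30) -> b = 5; heap: [0-4 ALLOC][5-34 ALLOC][35-59 FREE]
malloc(2): first-fit scan over [0-4 ALLOC][5-34 ALLOC][35-59 FREE] -> 35

Answer: 35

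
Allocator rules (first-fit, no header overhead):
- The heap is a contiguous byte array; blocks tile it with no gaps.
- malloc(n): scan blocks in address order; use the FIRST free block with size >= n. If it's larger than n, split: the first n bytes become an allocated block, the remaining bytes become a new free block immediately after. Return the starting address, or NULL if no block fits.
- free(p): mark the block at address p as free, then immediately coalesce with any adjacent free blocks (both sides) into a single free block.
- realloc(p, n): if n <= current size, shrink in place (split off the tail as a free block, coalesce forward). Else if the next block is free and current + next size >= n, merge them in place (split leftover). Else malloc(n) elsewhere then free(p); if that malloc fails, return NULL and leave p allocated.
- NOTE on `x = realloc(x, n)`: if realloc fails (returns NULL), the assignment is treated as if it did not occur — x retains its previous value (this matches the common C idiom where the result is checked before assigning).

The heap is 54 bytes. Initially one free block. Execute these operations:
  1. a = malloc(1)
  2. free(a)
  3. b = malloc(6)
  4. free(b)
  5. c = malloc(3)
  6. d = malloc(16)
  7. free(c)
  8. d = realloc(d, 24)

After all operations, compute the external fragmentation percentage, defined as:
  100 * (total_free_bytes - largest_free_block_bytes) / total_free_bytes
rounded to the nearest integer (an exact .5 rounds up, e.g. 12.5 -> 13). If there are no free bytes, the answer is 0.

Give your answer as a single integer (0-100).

Op 1: a = malloc(1) -> a = 0; heap: [0-0 ALLOC][1-53 FREE]
Op 2: free(a) -> (freed a); heap: [0-53 FREE]
Op 3: b = malloc(6) -> b = 0; heap: [0-5 ALLOC][6-53 FREE]
Op 4: free(b) -> (freed b); heap: [0-53 FREE]
Op 5: c = malloc(3) -> c = 0; heap: [0-2 ALLOC][3-53 FREE]
Op 6: d = malloc(16) -> d = 3; heap: [0-2 ALLOC][3-18 ALLOC][19-53 FREE]
Op 7: free(c) -> (freed c); heap: [0-2 FREE][3-18 ALLOC][19-53 FREE]
Op 8: d = realloc(d, 24) -> d = 3; heap: [0-2 FREE][3-26 ALLOC][27-53 FREE]
Free blocks: [3 27] total_free=30 largest=27 -> 100*(30-27)/30 = 300/30 = 10

Answer: 10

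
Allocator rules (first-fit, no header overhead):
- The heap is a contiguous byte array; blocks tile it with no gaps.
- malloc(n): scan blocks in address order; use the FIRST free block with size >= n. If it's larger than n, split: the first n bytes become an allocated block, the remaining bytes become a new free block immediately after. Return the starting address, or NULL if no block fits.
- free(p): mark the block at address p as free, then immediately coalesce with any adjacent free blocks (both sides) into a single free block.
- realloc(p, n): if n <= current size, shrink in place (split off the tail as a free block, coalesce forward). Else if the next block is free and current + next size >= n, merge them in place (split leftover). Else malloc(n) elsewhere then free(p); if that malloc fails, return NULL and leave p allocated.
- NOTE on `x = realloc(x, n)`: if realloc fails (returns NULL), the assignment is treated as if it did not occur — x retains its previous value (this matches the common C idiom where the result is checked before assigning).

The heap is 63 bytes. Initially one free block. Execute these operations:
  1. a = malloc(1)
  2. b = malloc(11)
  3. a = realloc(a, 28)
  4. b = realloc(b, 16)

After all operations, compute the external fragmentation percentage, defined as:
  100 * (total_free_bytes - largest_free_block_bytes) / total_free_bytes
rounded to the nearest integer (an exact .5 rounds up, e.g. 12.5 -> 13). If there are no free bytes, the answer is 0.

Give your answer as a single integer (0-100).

Op 1: a = malloc(1) -> a = 0; heap: [0-0 ALLOC][1-62 FREE]
Op 2: b = malloc(11) -> b = 1; heap: [0-0 ALLOC][1-11 ALLOC][12-62 FREE]
Op 3: a = realloc(a, 28) -> a = 12; heap: [0-0 FREE][1-11 ALLOC][12-39 ALLOC][40-62 FREE]
Op 4: b = realloc(b, 16) -> b = 40; heap: [0-11 FREE][12-39 ALLOC][40-55 ALLOC][56-62 FREE]
Free blocks: [12 7] total_free=19 largest=12 -> 100*(19-12)/19 = 700/19 ≈ 36.842 -> rounds to 37

Answer: 37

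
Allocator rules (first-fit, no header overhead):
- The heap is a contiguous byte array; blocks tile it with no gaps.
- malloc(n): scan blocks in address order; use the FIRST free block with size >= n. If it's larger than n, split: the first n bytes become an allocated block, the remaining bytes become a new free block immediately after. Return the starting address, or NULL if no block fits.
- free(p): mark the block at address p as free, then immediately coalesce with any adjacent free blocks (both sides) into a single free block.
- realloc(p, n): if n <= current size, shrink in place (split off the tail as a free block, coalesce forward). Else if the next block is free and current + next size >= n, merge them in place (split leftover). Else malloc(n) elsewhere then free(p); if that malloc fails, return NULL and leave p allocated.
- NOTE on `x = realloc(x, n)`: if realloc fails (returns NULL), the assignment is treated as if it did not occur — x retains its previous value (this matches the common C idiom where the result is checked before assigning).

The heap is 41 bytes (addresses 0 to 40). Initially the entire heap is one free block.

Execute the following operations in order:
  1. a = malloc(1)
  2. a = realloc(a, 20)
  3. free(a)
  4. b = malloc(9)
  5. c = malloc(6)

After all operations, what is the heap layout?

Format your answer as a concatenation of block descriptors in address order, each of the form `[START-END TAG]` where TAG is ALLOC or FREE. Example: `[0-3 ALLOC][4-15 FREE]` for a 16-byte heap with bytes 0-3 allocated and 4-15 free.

Op 1: a = malloc(1) -> a = 0; heap: [0-0 ALLOC][1-40 FREE]
Op 2: a = realloc(a, 20) -> a = 0; heap: [0-19 ALLOC][20-40 FREE]
Op 3: free(a) -> (freed a); heap: [0-40 FREE]
Op 4: b = malloc(9) -> b = 0; heap: [0-8 ALLOC][9-40 FREE]
Op 5: c = malloc(6) -> c = 9; heap: [0-8 ALLOC][9-14 ALLOC][15-40 FREE]

Answer: [0-8 ALLOC][9-14 ALLOC][15-40 FREE]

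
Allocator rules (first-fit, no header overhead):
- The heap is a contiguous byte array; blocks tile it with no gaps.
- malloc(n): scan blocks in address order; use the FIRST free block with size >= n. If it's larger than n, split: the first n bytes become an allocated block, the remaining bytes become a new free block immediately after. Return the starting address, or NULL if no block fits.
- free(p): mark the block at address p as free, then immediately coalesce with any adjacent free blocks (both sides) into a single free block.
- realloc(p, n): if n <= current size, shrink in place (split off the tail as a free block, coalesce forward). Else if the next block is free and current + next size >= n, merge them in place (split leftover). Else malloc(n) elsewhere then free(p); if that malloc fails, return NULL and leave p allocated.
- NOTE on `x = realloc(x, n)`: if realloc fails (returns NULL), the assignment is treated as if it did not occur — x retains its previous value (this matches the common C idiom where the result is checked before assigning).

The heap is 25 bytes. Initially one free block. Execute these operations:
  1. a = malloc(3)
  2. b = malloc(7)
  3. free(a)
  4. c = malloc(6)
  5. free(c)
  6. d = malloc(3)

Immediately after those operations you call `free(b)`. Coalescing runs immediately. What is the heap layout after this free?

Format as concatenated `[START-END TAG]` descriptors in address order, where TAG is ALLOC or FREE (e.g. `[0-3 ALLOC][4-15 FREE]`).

Op 1: a = malloc(3) -> a = 0; heap: [0-2 ALLOC][3-24 FREE]
Op 2: b = malloc(7) -> b = 3; heap: [0-2 ALLOC][3-9 ALLOC][10-24 FREE]
Op 3: free(a) -> (freed a); heap: [0-2 FREE][3-9 ALLOC][10-24 FREE]
Op 4: c = malloc(6) -> c = 10; heap: [0-2 FREE][3-9 ALLOC][10-15 ALLOC][16-24 FREE]
Op 5: free(c) -> (freed c); heap: [0-2 FREE][3-9 ALLOC][10-24 FREE]
Op 6: d = malloc(3) -> d = 0; heap: [0-2 ALLOC][3-9 ALLOC][10-24 FREE]
free(b): b = 3 -> block [3-9 ALLOC]; mark free, coalesce with adjacent free neighbors -> [0-2 ALLOC][3-24 FREE]

Answer: [0-2 ALLOC][3-24 FREE]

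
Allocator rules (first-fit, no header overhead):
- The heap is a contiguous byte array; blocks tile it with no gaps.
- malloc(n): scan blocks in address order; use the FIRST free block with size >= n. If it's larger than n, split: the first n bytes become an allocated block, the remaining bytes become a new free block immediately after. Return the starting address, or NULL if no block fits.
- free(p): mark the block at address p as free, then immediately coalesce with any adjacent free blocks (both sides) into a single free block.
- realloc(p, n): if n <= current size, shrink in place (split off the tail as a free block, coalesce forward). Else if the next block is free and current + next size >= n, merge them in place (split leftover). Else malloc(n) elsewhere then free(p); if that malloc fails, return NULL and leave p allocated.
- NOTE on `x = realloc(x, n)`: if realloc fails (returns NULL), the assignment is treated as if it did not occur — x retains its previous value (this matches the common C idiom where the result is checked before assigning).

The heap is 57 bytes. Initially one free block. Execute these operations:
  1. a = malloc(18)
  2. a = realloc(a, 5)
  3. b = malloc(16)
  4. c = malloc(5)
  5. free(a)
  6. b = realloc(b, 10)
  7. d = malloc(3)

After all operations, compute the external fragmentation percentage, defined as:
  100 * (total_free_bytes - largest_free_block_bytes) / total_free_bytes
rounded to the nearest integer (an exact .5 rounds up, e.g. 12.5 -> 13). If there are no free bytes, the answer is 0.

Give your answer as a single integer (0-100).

Op 1: a = malloc(18) -> a = 0; heap: [0-17 ALLOC][18-56 FREE]
Op 2: a = realloc(a, 5) -> a = 0; heap: [0-4 ALLOC][5-56 FREE]
Op 3: b = malloc(16) -> b = 5; heap: [0-4 ALLOC][5-20 ALLOC][21-56 FREE]
Op 4: c = malloc(5) -> c = 21; heap: [0-4 ALLOC][5-20 ALLOC][21-25 ALLOC][26-56 FREE]
Op 5: free(a) -> (freed a); heap: [0-4 FREE][5-20 ALLOC][21-25 ALLOC][26-56 FREE]
Op 6: b = realloc(b, 10) -> b = 5; heap: [0-4 FREE][5-14 ALLOC][15-20 FREE][21-25 ALLOC][26-56 FREE]
Op 7: d = malloc(3) -> d = 0; heap: [0-2 ALLOC][3-4 FREE][5-14 ALLOC][15-20 FREE][21-25 ALLOC][26-56 FREE]
Free blocks: [2 6 31] total_free=39 largest=31 -> 100*(39-31)/39 = 800/39 ≈ 20.513 -> rounds to 21

Answer: 21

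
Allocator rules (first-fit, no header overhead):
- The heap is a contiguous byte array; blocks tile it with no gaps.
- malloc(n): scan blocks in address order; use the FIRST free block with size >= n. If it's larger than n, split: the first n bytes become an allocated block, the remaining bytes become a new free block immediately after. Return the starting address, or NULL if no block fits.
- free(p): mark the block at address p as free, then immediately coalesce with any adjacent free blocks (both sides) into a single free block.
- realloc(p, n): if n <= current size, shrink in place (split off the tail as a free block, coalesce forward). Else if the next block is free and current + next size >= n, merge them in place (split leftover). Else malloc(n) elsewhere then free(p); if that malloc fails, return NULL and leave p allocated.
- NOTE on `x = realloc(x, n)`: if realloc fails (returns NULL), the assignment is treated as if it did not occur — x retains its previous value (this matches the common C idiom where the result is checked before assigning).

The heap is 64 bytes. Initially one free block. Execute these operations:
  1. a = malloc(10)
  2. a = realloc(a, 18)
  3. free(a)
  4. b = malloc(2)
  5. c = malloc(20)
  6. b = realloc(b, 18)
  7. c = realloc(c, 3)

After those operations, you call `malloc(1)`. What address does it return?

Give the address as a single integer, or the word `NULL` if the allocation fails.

Op 1: a = malloc(10) -> a = 0; heap: [0-9 ALLOC][10-63 FREE]
Op 2: a = realloc(a, 18) -> a = 0; heap: [0-17 ALLOC][18-63 FREE]
Op 3: free(a) -> (freed a); heap: [0-63 FREE]
Op 4: b = malloc(2) -> b = 0; heap: [0-1 ALLOC][2-63 FREE]
Op 5: c = malloc(20) -> c = 2; heap: [0-1 ALLOC][2-21 ALLOC][22-63 FREE]
Op 6: b = realloc(b, 18) -> b = 22; heap: [0-1 FREE][2-21 ALLOC][22-39 ALLOC][40-63 FREE]
Op 7: c = realloc(c, 3) -> c = 2; heap: [0-1 FREE][2-4 ALLOC][5-21 FREE][22-39 ALLOC][40-63 FREE]
malloc(1): first-fit scan over [0-1 FREE][2-4 ALLOC][5-21 FREE][22-39 ALLOC][40-63 FREE] -> 0

Answer: 0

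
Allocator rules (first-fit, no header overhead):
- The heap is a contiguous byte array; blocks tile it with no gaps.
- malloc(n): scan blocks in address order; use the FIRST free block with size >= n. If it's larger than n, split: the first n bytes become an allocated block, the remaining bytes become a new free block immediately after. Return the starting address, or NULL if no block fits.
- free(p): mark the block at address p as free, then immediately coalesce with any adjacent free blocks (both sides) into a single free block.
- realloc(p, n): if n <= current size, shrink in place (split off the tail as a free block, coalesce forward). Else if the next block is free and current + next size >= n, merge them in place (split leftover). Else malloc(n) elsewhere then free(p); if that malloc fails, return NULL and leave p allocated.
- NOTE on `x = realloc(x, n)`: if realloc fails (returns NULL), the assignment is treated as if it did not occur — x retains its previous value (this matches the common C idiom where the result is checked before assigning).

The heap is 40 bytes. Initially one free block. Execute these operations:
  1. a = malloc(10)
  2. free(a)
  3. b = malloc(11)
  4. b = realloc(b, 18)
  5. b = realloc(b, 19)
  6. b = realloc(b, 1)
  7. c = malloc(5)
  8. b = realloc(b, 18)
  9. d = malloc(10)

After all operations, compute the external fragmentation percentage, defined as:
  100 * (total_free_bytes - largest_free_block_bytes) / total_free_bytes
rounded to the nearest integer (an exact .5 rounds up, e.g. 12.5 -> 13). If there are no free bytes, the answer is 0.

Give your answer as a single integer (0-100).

Op 1: a = malloc(10) -> a = 0; heap: [0-9 ALLOC][10-39 FREE]
Op 2: free(a) -> (freed a); heap: [0-39 FREE]
Op 3: b = malloc(11) -> b = 0; heap: [0-10 ALLOC][11-39 FREE]
Op 4: b = realloc(b, 18) -> b = 0; heap: [0-17 ALLOC][18-39 FREE]
Op 5: b = realloc(b, 19) -> b = 0; heap: [0-18 ALLOC][19-39 FREE]
Op 6: b = realloc(b, 1) -> b = 0; heap: [0-0 ALLOC][1-39 FREE]
Op 7: c = malloc(5) -> c = 1; heap: [0-0 ALLOC][1-5 ALLOC][6-39 FREE]
Op 8: b = realloc(b, 18) -> b = 6; heap: [0-0 FREE][1-5 ALLOC][6-23 ALLOC][24-39 FREE]
Op 9: d = malloc(10) -> d = 24; heap: [0-0 FREE][1-5 ALLOC][6-23 ALLOC][24-33 ALLOC][34-39 FREE]
Free blocks: [1 6] total_free=7 largest=6 -> 100*(7-6)/7 = 100/7 ≈ 14.286 -> rounds to 14

Answer: 14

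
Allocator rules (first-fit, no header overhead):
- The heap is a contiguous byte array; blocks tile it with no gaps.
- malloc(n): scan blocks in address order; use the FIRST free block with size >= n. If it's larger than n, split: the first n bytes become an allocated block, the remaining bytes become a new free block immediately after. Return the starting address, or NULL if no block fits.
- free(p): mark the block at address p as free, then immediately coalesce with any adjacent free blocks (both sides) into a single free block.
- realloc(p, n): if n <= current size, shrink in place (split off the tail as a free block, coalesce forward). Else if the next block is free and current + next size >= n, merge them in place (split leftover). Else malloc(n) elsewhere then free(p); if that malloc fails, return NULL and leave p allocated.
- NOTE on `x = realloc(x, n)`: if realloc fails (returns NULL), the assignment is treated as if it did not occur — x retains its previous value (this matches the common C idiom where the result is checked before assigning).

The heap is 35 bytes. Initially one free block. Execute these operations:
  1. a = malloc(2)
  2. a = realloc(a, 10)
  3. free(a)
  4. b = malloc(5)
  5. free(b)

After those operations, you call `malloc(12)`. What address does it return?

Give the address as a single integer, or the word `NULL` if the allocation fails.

Answer: 0

Derivation:
Op 1: a = malloc(2) -> a = 0; heap: [0-1 ALLOC][2-34 FREE]
Op 2: a = realloc(a, 10) -> a = 0; heap: [0-9 ALLOC][10-34 FREE]
Op 3: free(a) -> (freed a); heap: [0-34 FREE]
Op 4: b = malloc(5) -> b = 0; heap: [0-4 ALLOC][5-34 FREE]
Op 5: free(b) -> (freed b); heap: [0-34 FREE]
malloc(12): first-fit scan over [0-34 FREE] -> 0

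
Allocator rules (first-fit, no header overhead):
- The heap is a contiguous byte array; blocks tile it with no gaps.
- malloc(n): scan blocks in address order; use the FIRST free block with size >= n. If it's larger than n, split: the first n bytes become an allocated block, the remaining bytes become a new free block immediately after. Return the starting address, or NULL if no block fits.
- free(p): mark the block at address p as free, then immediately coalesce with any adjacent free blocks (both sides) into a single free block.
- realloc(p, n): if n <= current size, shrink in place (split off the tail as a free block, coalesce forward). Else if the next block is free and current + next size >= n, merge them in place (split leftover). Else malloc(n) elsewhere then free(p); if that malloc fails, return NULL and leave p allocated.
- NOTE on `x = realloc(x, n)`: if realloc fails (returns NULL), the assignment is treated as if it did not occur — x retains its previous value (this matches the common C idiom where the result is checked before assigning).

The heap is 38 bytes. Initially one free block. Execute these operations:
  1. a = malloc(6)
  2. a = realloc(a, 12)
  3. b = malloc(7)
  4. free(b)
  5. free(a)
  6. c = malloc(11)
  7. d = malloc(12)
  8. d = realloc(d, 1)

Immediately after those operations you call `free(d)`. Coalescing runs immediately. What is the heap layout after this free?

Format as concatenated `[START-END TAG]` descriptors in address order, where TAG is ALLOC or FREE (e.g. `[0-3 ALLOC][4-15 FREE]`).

Op 1: a = malloc(6) -> a = 0; heap: [0-5 ALLOC][6-37 FREE]
Op 2: a = realloc(a, 12) -> a = 0; heap: [0-11 ALLOC][12-37 FREE]
Op 3: b = malloc(7) -> b = 12; heap: [0-11 ALLOC][12-18 ALLOC][19-37 FREE]
Op 4: free(b) -> (freed b); heap: [0-11 ALLOC][12-37 FREE]
Op 5: free(a) -> (freed a); heap: [0-37 FREE]
Op 6: c = malloc(11) -> c = 0; heap: [0-10 ALLOC][11-37 FREE]
Op 7: d = malloc(12) -> d = 11; heap: [0-10 ALLOC][11-22 ALLOC][23-37 FREE]
Op 8: d = realloc(d, 1) -> d = 11; heap: [0-10 ALLOC][11-11 ALLOC][12-37 FREE]
free(d): d = 11 -> block [11-11 ALLOC]; mark free, coalesce with adjacent free neighbors -> [0-10 ALLOC][11-37 FREE]

Answer: [0-10 ALLOC][11-37 FREE]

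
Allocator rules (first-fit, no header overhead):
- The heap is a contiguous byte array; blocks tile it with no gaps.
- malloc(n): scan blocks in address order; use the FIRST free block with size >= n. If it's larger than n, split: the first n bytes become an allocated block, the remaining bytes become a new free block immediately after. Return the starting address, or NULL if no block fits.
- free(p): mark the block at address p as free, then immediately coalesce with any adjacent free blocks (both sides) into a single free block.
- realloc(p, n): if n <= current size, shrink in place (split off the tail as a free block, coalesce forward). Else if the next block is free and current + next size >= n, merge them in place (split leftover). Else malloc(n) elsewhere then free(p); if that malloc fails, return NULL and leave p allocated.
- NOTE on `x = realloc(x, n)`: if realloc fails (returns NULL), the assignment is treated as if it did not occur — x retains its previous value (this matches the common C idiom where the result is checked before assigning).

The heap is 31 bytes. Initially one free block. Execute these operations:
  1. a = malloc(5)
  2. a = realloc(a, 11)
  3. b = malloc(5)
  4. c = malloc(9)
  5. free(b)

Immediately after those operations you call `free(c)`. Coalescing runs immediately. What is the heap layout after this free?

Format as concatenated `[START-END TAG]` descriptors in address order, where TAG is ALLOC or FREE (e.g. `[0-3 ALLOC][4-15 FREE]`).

Answer: [0-10 ALLOC][11-30 FREE]

Derivation:
Op 1: a = malloc(5) -> a = 0; heap: [0-4 ALLOC][5-30 FREE]
Op 2: a = realloc(a, 11) -> a = 0; heap: [0-10 ALLOC][11-30 FREE]
Op 3: b = malloc(5) -> b = 11; heap: [0-10 ALLOC][11-15 ALLOC][16-30 FREE]
Op 4: c = malloc(9) -> c = 16; heap: [0-10 ALLOC][11-15 ALLOC][16-24 ALLOC][25-30 FREE]
Op 5: free(b) -> (freed b); heap: [0-10 ALLOC][11-15 FREE][16-24 ALLOC][25-30 FREE]
free(c): c = 16 -> block [16-24 ALLOC]; mark free, coalesce with adjacent free neighbors -> [0-10 ALLOC][11-30 FREE]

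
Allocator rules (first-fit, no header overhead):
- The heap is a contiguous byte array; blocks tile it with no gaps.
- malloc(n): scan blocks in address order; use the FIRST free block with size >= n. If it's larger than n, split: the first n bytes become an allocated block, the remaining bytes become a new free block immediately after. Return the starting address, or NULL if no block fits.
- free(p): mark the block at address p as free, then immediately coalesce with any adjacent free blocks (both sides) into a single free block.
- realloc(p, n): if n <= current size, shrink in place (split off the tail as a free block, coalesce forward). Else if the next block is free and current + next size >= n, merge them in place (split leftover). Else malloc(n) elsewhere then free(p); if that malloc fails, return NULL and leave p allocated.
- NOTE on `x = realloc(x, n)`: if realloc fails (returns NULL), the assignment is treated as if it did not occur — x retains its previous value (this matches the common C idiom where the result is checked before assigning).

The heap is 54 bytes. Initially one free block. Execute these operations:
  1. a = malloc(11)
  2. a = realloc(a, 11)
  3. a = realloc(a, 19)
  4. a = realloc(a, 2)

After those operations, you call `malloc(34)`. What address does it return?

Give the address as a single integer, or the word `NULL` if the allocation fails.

Answer: 2

Derivation:
Op 1: a = malloc(11) -> a = 0; heap: [0-10 ALLOC][11-53 FREE]
Op 2: a = realloc(a, 11) -> a = 0; heap: [0-10 ALLOC][11-53 FREE]
Op 3: a = realloc(a, 19) -> a = 0; heap: [0-18 ALLOC][19-53 FREE]
Op 4: a = realloc(a, 2) -> a = 0; heap: [0-1 ALLOC][2-53 FREE]
malloc(34): first-fit scan over [0-1 ALLOC][2-53 FREE] -> 2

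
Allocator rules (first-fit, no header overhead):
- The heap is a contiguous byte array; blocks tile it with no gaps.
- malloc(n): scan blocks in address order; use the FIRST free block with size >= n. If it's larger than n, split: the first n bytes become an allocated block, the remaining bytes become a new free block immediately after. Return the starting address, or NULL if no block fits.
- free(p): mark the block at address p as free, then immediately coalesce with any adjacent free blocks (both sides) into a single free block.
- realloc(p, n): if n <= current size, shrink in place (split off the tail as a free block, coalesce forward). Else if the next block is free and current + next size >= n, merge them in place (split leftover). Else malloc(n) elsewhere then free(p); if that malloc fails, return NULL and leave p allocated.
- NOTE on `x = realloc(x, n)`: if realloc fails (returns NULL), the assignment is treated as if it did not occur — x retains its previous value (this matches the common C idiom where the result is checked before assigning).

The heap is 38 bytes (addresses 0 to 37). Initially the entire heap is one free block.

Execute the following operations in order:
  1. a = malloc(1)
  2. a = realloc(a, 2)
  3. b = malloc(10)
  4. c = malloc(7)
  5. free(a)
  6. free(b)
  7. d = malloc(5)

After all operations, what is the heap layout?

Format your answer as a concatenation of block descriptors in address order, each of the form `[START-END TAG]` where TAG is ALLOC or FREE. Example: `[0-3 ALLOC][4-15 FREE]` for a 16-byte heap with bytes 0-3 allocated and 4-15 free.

Op 1: a = malloc(1) -> a = 0; heap: [0-0 ALLOC][1-37 FREE]
Op 2: a = realloc(a, 2) -> a = 0; heap: [0-1 ALLOC][2-37 FREE]
Op 3: b = malloc(10) -> b = 2; heap: [0-1 ALLOC][2-11 ALLOC][12-37 FREE]
Op 4: c = malloc(7) -> c = 12; heap: [0-1 ALLOC][2-11 ALLOC][12-18 ALLOC][19-37 FREE]
Op 5: free(a) -> (freed a); heap: [0-1 FREE][2-11 ALLOC][12-18 ALLOC][19-37 FREE]
Op 6: free(b) -> (freed b); heap: [0-11 FREE][12-18 ALLOC][19-37 FREE]
Op 7: d = malloc(5) -> d = 0; heap: [0-4 ALLOC][5-11 FREE][12-18 ALLOC][19-37 FREE]

Answer: [0-4 ALLOC][5-11 FREE][12-18 ALLOC][19-37 FREE]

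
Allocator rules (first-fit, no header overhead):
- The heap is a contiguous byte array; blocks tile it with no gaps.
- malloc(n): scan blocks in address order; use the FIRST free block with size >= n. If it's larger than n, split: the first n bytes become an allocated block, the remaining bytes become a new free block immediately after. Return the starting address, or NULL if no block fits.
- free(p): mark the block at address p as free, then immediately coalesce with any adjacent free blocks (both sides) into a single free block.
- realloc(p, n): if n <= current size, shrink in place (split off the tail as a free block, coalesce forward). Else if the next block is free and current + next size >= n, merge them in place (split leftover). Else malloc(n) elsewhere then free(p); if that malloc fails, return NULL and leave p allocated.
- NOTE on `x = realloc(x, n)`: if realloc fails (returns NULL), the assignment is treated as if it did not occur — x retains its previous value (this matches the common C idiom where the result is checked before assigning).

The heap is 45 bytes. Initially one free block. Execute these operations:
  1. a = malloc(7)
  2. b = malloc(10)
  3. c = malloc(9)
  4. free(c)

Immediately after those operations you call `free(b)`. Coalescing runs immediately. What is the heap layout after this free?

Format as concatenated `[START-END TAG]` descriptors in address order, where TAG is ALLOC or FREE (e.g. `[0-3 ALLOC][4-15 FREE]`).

Answer: [0-6 ALLOC][7-44 FREE]

Derivation:
Op 1: a = malloc(7) -> a = 0; heap: [0-6 ALLOC][7-44 FREE]
Op 2: b = malloc(10) -> b = 7; heap: [0-6 ALLOC][7-16 ALLOC][17-44 FREE]
Op 3: c = malloc(9) -> c = 17; heap: [0-6 ALLOC][7-16 ALLOC][17-25 ALLOC][26-44 FREE]
Op 4: free(c) -> (freed c); heap: [0-6 ALLOC][7-16 ALLOC][17-44 FREE]
free(b): b = 7 -> block [7-16 ALLOC]; mark free, coalesce with adjacent free neighbors -> [0-6 ALLOC][7-44 FREE]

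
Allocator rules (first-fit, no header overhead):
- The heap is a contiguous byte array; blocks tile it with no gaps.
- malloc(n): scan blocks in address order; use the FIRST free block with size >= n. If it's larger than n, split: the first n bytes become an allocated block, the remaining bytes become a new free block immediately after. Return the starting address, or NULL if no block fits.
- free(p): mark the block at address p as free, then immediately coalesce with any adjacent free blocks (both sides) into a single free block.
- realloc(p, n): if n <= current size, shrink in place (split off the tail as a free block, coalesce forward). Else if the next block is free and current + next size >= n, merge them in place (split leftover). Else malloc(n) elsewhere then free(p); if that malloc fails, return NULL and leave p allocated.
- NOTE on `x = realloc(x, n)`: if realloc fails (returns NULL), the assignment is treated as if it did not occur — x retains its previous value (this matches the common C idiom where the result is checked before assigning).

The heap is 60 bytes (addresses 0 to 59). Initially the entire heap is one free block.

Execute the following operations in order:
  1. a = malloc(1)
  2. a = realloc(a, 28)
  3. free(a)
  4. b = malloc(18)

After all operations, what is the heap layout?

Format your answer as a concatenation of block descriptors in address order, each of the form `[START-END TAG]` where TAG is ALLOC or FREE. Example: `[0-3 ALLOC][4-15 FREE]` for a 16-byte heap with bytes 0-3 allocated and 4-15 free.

Answer: [0-17 ALLOC][18-59 FREE]

Derivation:
Op 1: a = malloc(1) -> a = 0; heap: [0-0 ALLOC][1-59 FREE]
Op 2: a = realloc(a, 28) -> a = 0; heap: [0-27 ALLOC][28-59 FREE]
Op 3: free(a) -> (freed a); heap: [0-59 FREE]
Op 4: b = malloc(18) -> b = 0; heap: [0-17 ALLOC][18-59 FREE]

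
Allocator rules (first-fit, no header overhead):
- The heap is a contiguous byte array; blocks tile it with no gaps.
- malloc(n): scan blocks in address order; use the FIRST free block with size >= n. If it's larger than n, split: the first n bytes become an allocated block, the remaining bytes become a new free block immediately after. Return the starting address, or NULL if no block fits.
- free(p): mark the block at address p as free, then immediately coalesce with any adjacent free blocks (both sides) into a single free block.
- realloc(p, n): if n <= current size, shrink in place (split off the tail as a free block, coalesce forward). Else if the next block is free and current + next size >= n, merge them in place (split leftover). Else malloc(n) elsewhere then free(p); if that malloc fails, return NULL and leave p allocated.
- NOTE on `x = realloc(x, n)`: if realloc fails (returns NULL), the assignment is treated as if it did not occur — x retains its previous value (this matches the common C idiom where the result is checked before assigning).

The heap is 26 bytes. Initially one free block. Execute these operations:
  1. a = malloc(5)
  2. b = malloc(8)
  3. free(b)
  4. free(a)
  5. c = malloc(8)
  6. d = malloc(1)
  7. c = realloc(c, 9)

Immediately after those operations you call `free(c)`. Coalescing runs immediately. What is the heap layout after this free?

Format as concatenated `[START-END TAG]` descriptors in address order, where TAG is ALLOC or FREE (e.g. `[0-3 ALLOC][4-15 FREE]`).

Op 1: a = malloc(5) -> a = 0; heap: [0-4 ALLOC][5-25 FREE]
Op 2: b = malloc(8) -> b = 5; heap: [0-4 ALLOC][5-12 ALLOC][13-25 FREE]
Op 3: free(b) -> (freed b); heap: [0-4 ALLOC][5-25 FREE]
Op 4: free(a) -> (freed a); heap: [0-25 FREE]
Op 5: c = malloc(8) -> c = 0; heap: [0-7 ALLOC][8-25 FREE]
Op 6: d = malloc(1) -> d = 8; heap: [0-7 ALLOC][8-8 ALLOC][9-25 FREE]
Op 7: c = realloc(c, 9) -> c = 9; heap: [0-7 FREE][8-8 ALLOC][9-17 ALLOC][18-25 FREE]
free(c): c = 9 -> block [9-17 ALLOC]; mark free, coalesce with adjacent free neighbors -> [0-7 FREE][8-8 ALLOC][9-25 FREE]

Answer: [0-7 FREE][8-8 ALLOC][9-25 FREE]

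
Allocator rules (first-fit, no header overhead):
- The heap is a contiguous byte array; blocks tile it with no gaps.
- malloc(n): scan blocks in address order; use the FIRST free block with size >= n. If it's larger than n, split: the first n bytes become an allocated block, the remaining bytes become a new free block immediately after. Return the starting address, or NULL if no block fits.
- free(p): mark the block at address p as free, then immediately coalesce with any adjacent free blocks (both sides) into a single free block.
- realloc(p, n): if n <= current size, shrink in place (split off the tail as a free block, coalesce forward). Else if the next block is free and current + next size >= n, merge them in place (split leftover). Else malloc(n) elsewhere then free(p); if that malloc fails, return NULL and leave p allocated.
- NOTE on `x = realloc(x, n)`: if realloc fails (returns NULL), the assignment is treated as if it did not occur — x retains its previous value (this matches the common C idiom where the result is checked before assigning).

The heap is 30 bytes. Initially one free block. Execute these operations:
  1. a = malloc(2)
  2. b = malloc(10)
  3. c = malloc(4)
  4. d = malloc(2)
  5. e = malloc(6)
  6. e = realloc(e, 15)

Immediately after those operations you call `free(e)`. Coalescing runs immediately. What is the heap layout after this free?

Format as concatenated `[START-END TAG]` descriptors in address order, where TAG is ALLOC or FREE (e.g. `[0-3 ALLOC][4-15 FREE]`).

Answer: [0-1 ALLOC][2-11 ALLOC][12-15 ALLOC][16-17 ALLOC][18-29 FREE]

Derivation:
Op 1: a = malloc(2) -> a = 0; heap: [0-1 ALLOC][2-29 FREE]
Op 2: b = malloc(10) -> b = 2; heap: [0-1 ALLOC][2-11 ALLOC][12-29 FREE]
Op 3: c = malloc(4) -> c = 12; heap: [0-1 ALLOC][2-11 ALLOC][12-15 ALLOC][16-29 FREE]
Op 4: d = malloc(2) -> d = 16; heap: [0-1 ALLOC][2-11 ALLOC][12-15 ALLOC][16-17 ALLOC][18-29 FREE]
Op 5: e = malloc(6) -> e = 18; heap: [0-1 ALLOC][2-11 ALLOC][12-15 ALLOC][16-17 ALLOC][18-23 ALLOC][24-29 FREE]
Op 6: e = realloc(e, 15) -> NULL (e unchanged); heap: [0-1 ALLOC][2-11 ALLOC][12-15 ALLOC][16-17 ALLOC][18-23 ALLOC][24-29 FREE]
free(e): e = 18 -> block [18-23 ALLOC]; mark free, coalesce with adjacent free neighbors -> [0-1 ALLOC][2-11 ALLOC][12-15 ALLOC][16-17 ALLOC][18-29 FREE]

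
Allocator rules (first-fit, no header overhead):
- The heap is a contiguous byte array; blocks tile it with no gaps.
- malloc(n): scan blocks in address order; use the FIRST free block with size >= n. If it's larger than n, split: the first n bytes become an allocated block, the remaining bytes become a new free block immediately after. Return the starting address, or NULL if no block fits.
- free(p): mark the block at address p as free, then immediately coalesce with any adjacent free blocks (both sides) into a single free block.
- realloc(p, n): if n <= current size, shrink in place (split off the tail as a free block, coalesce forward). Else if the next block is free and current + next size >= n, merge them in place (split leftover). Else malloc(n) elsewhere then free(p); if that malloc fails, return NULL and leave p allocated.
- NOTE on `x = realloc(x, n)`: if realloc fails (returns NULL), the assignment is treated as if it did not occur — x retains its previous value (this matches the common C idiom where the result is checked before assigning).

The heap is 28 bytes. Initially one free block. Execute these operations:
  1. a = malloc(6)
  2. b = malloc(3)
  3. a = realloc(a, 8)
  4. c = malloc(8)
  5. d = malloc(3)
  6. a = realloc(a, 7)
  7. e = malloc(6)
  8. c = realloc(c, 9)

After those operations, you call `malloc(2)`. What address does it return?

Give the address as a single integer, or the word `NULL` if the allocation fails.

Op 1: a = malloc(6) -> a = 0; heap: [0-5 ALLOC][6-27 FREE]
Op 2: b = malloc(3) -> b = 6; heap: [0-5 ALLOC][6-8 ALLOC][9-27 FREE]
Op 3: a = realloc(a, 8) -> a = 9; heap: [0-5 FREE][6-8 ALLOC][9-16 ALLOC][17-27 FREE]
Op 4: c = malloc(8) -> c = 17; heap: [0-5 FREE][6-8 ALLOC][9-16 ALLOC][17-24 ALLOC][25-27 FREE]
Op 5: d = malloc(3) -> d = 0; heap: [0-2 ALLOC][3-5 FREE][6-8 ALLOC][9-16 ALLOC][17-24 ALLOC][25-27 FREE]
Op 6: a = realloc(a, 7) -> a = 9; heap: [0-2 ALLOC][3-5 FREE][6-8 ALLOC][9-15 ALLOC][16-16 FREE][17-24 ALLOC][25-27 FREE]
Op 7: e = malloc(6) -> e = NULL; heap: [0-2 ALLOC][3-5 FREE][6-8 ALLOC][9-15 ALLOC][16-16 FREE][17-24 ALLOC][25-27 FREE]
Op 8: c = realloc(c, 9) -> c = 17; heap: [0-2 ALLOC][3-5 FREE][6-8 ALLOC][9-15 ALLOC][16-16 FREE][17-25 ALLOC][26-27 FREE]
malloc(2): first-fit scan over [0-2 ALLOC][3-5 FREE][6-8 ALLOC][9-15 ALLOC][16-16 FREE][17-25 ALLOC][26-27 FREE] -> 3

Answer: 3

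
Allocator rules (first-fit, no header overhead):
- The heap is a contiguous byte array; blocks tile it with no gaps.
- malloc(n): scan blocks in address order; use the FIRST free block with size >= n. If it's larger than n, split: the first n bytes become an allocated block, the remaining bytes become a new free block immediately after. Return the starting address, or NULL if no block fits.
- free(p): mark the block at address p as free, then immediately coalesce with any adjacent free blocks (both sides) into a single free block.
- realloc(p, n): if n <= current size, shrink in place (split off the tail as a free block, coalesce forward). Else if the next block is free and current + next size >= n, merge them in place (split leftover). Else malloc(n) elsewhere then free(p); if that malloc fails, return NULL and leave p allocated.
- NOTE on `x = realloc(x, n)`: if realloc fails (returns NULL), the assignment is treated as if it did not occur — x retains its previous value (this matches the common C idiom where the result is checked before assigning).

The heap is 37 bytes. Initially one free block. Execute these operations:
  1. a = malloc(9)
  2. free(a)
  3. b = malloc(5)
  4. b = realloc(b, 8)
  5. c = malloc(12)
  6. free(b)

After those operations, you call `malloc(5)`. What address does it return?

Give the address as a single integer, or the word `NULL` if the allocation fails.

Answer: 0

Derivation:
Op 1: a = malloc(9) -> a = 0; heap: [0-8 ALLOC][9-36 FREE]
Op 2: free(a) -> (freed a); heap: [0-36 FREE]
Op 3: b = malloc(5) -> b = 0; heap: [0-4 ALLOC][5-36 FREE]
Op 4: b = realloc(b, 8) -> b = 0; heap: [0-7 ALLOC][8-36 FREE]
Op 5: c = malloc(12) -> c = 8; heap: [0-7 ALLOC][8-19 ALLOC][20-36 FREE]
Op 6: free(b) -> (freed b); heap: [0-7 FREE][8-19 ALLOC][20-36 FREE]
malloc(5): first-fit scan over [0-7 FREE][8-19 ALLOC][20-36 FREE] -> 0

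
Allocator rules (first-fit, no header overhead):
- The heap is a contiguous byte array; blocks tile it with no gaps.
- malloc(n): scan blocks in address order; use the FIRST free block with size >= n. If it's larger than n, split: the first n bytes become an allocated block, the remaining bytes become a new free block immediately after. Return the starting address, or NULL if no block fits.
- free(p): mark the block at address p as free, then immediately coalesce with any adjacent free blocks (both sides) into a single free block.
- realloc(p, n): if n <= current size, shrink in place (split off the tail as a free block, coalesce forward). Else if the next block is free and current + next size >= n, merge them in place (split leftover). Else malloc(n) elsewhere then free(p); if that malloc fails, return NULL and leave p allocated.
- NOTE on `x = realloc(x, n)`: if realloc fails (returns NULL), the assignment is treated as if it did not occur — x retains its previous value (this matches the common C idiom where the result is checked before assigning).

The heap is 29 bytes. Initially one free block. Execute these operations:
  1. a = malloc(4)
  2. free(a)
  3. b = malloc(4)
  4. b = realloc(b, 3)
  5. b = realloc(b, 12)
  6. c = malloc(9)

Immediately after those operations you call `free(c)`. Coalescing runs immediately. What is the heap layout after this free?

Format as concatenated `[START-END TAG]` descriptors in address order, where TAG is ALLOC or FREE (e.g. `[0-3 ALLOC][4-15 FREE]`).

Op 1: a = malloc(4) -> a = 0; heap: [0-3 ALLOC][4-28 FREE]
Op 2: free(a) -> (freed a); heap: [0-28 FREE]
Op 3: b = malloc(4) -> b = 0; heap: [0-3 ALLOC][4-28 FREE]
Op 4: b = realloc(b, 3) -> b = 0; heap: [0-2 ALLOC][3-28 FREE]
Op 5: b = realloc(b, 12) -> b = 0; heap: [0-11 ALLOC][12-28 FREE]
Op 6: c = malloc(9) -> c = 12; heap: [0-11 ALLOC][12-20 ALLOC][21-28 FREE]
free(c): c = 12 -> block [12-20 ALLOC]; mark free, coalesce with adjacent free neighbors -> [0-11 ALLOC][12-28 FREE]

Answer: [0-11 ALLOC][12-28 FREE]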